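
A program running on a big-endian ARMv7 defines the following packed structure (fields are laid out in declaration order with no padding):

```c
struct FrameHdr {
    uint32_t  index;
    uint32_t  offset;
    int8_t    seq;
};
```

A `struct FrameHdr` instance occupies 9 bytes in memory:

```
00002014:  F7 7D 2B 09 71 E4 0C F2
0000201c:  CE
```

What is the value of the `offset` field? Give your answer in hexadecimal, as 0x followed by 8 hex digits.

`offset` follows `index` (4 bytes), so it starts at byte offset 4 and occupies 4 bytes.
Bytes at offsets 4..7: 71 E4 0C F2.
In big-endian order the high byte comes first in memory.
The bytes are already most-significant first: 0x71E40CF2.

0x71E40CF2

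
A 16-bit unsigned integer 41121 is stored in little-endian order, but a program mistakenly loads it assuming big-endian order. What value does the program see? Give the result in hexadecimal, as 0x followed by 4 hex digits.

41121 in 16-bit hexadecimal is 0xA0A1.
Stored little-endian, the bytes at ascending addresses are A1 A0.
Read back as big-endian, the last byte is least significant, giving 0xA1A0.

0xA1A0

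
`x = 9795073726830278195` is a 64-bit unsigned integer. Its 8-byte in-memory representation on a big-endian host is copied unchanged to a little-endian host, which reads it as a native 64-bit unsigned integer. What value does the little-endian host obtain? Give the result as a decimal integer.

9795073726830278195 in 64-bit hexadecimal is 0x87EF17A8747AF633.
Stored big-endian, the bytes at ascending addresses are 87 EF 17 A8 74 7A F6 33.
Read back as little-endian, the first byte is least significant, giving 0x33F67A74A817EF87.
0x33F67A74A817EF87 = 3744314781660082055.

3744314781660082055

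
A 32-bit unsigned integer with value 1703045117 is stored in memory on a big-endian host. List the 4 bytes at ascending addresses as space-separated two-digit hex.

1703045117 in hexadecimal, padded to 32 bits, is 0x658267FD.
Split into bytes (most-significant first): 65 82 67 FD.
Big-endian stores the most-significant byte at the lowest address.
So the memory order matches the most-significant-first order: 65 82 67 FD.

65 82 67 FD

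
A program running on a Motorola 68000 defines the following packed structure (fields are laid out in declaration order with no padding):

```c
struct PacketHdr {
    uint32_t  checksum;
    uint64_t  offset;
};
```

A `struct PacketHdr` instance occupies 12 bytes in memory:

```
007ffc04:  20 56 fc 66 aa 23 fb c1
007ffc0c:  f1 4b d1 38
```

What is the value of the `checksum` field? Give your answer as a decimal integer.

`checksum` is the first field, at byte offset 0, occupying 4 bytes.
Bytes at offsets 0..3: 20 56 FC 66.
Big-endian stores the most-significant byte at the lowest address.
The bytes are already most-significant first: 0x2056FC66.
0x2056FC66 = 542571622.

542571622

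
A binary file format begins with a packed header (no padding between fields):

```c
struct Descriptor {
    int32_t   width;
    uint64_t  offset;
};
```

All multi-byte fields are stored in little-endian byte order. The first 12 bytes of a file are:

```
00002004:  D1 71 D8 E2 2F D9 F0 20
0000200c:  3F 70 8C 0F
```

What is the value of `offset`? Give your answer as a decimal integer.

`offset` follows `width` (4 bytes), so it starts at byte offset 4 and occupies 8 bytes.
Bytes at offsets 4..11: 2F D9 F0 20 3F 70 8C 0F.
Little-endian: lowest address holds the least-significant byte.
Reassemble most-significant byte first: 0F 8C 70 3F 20 F0 D9 2F → 0x0F8C703F20F0D92F.
0x0F8C703F20F0D92F = 1120393823746316591.

1120393823746316591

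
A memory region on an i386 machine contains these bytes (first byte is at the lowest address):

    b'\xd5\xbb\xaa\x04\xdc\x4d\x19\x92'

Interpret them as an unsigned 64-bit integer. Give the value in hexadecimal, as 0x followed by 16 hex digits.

Little-endian: lowest address holds the least-significant byte.
Reassemble most-significant byte first: 92 19 4D DC 04 AA BB D5 → 0x92194DDC04AABBD5.

0x92194DDC04AABBD5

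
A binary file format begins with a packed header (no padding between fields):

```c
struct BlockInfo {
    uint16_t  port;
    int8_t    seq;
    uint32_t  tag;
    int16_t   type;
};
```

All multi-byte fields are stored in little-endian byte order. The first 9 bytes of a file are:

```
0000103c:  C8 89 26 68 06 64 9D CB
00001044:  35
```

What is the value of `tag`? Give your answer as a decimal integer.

2640578152

`tag` follows `port` (2 B), `seq` (1 B), so it starts at offset 2 + 1 = 3 and occupies 4 bytes.
Bytes at offsets 3..6: 68 06 64 9D.
Little-endian: lowest address holds the least-significant byte.
Reassemble most-significant byte first: 9D 64 06 68 → 0x9D640668.
0x9D640668 = 2640578152.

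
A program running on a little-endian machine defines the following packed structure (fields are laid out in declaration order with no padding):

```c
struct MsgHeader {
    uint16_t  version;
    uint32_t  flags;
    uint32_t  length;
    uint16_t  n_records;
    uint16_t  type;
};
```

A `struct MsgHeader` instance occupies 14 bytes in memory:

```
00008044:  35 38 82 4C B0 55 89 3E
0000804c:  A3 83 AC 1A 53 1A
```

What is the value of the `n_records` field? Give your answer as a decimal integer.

6828

`n_records` follows `version` (2 B), `flags` (4 B), `length` (4 B), so it starts at offset 2 + 4 + 4 = 10 and occupies 2 bytes.
Bytes at offsets 10..11: AC 1A.
Little-endian stores the least-significant byte at the lowest address.
Reassemble most-significant byte first: 1A AC → 0x1AAC.
0x1AAC = 6828.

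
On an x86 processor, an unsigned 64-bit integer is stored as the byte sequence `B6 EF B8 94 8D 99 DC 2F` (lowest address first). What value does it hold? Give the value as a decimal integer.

Little-endian: lowest address holds the least-significant byte.
Reassemble most-significant byte first: 2F DC 99 8D 94 B8 EF B6 → 0x2FDC998D94B8EFB6.
0x2FDC998D94B8EFB6 = 3448800248023543734.

3448800248023543734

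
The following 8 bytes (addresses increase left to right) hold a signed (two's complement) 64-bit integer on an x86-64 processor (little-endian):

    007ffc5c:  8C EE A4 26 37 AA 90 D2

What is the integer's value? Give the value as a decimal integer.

Little-endian stores the least-significant byte at the lowest address.
Reassemble most-significant byte first: D2 90 AA 37 26 A4 EE 8C → 0xD290AA3726A4EE8C.
Top bit is set, so as a signed 64-bit value this is 0xD290AA3726A4EE8C − 2^64 = -3273929775250084212.

-3273929775250084212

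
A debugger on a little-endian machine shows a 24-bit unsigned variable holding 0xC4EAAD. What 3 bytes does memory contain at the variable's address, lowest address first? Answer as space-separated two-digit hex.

AD EA C4

Split into bytes (most-significant first): C4 EA AD.
In little-endian order the low byte comes first in memory.
So at ascending addresses the bytes are AD EA C4.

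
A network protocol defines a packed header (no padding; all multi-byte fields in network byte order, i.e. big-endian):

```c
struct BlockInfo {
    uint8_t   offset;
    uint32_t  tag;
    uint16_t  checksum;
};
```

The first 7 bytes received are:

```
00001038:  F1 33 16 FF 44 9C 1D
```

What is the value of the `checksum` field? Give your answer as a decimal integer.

39965

`checksum` follows `offset` (1 B), `tag` (4 B), so it starts at offset 1 + 4 = 5 and occupies 2 bytes.
Bytes at offsets 5..6: 9C 1D.
Big-endian: lowest address holds the most-significant byte.
The bytes are already most-significant first: 0x9C1D.
0x9C1D = 39965.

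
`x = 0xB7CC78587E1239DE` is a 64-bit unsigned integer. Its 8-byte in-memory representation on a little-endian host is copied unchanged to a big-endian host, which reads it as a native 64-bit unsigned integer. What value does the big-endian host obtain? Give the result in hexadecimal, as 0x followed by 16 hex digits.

Stored little-endian, the bytes at ascending addresses are DE 39 12 7E 58 78 CC B7.
Read back as big-endian, the last byte is least significant, giving 0xDE39127E5878CCB7.

0xDE39127E5878CCB7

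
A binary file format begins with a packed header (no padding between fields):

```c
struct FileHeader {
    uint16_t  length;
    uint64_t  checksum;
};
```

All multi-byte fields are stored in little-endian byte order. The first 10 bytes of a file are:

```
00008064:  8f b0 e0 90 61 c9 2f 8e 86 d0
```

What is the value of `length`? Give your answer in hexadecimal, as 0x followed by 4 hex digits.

`length` is the first field, at byte offset 0, occupying 2 bytes.
Bytes at offsets 0..1: 8F B0.
Little-endian: lowest address holds the least-significant byte.
Reassemble most-significant byte first: B0 8F → 0xB08F.

0xB08F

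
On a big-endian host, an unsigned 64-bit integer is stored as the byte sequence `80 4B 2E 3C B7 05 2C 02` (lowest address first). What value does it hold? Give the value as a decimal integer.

9244533498411559938

Big-endian: lowest address holds the most-significant byte.
The bytes are already most-significant first: 0x804B2E3CB7052C02.
0x804B2E3CB7052C02 = 9244533498411559938.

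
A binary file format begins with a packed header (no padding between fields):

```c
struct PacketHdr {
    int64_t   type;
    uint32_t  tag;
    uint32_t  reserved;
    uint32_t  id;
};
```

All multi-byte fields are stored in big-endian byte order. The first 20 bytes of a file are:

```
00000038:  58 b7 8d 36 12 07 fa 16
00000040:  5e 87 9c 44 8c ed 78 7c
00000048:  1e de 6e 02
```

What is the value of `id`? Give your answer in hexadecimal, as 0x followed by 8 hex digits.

0x1EDE6E02

`id` follows `type` (8 B), `tag` (4 B), `reserved` (4 B), so it starts at offset 8 + 4 + 4 = 16 and occupies 4 bytes.
Bytes at offsets 16..19: 1E DE 6E 02.
Big-endian stores the most-significant byte at the lowest address.
The bytes are already most-significant first: 0x1EDE6E02.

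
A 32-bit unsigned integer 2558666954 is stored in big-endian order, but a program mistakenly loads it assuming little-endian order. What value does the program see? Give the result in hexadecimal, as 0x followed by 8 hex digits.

0xCA288298

2558666954 in 32-bit hexadecimal is 0x988228CA.
Stored big-endian, the bytes at ascending addresses are 98 82 28 CA.
Read back as little-endian, the first byte is least significant, giving 0xCA288298.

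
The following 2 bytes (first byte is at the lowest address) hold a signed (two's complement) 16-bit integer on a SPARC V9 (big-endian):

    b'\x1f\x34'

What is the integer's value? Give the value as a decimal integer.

Big-endian: lowest address holds the most-significant byte.
The bytes are already most-significant first: 0x1F34.
0x1F34 = 7988.

7988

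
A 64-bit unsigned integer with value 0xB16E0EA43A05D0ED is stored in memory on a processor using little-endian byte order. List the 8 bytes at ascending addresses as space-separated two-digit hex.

Split into bytes (most-significant first): B1 6E 0E A4 3A 05 D0 ED.
In little-endian order the low byte comes first in memory.
So at ascending addresses the bytes are ED D0 05 3A A4 0E 6E B1.

ED D0 05 3A A4 0E 6E B1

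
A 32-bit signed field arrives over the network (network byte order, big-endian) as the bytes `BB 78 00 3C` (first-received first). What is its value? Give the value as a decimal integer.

-1149763524

Big-endian stores the most-significant byte at the lowest address.
The bytes are already most-significant first: 0xBB78003C.
Top bit is set, so as a signed 32-bit value this is 0xBB78003C − 2^32 = -1149763524.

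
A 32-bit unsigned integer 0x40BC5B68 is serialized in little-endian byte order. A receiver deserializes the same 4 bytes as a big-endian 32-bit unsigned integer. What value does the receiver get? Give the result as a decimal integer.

Stored little-endian, the bytes at ascending addresses are 68 5B BC 40.
Read back as big-endian, the last byte is least significant, giving 0x685BBC40.
0x685BBC40 = 1750842432.

1750842432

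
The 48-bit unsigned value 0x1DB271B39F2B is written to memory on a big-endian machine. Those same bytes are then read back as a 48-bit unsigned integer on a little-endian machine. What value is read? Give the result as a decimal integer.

47964910367261

Stored big-endian, the bytes at ascending addresses are 1D B2 71 B3 9F 2B.
Read back as little-endian, the first byte is least significant, giving 0x2B9FB371B21D.
0x2B9FB371B21D = 47964910367261.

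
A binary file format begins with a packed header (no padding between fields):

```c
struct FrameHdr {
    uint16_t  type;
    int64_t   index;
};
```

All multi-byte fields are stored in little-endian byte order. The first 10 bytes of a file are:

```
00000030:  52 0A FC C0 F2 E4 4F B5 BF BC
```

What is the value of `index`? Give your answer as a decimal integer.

`index` follows `type` (2 bytes), so it starts at byte offset 2 and occupies 8 bytes.
Bytes at offsets 2..9: FC C0 F2 E4 4F B5 BF BC.
Little-endian: lowest address holds the least-significant byte.
Reassemble most-significant byte first: BC BF B5 4F E4 F2 C0 FC → 0xBCBFB54FE4F2C0FC.
Top bit is set, so as a signed 64-bit value this is 0xBCBFB54FE4F2C0FC − 2^64 = -4845955319279206148.

-4845955319279206148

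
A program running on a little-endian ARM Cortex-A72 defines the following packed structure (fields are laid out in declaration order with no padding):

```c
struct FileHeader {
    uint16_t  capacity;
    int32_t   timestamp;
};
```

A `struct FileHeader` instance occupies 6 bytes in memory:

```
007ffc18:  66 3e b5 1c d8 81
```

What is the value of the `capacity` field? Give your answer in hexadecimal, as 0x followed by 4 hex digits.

`capacity` is the first field, at byte offset 0, occupying 2 bytes.
Bytes at offsets 0..1: 66 3E.
In little-endian order the low byte comes first in memory.
Reassemble most-significant byte first: 3E 66 → 0x3E66.

0x3E66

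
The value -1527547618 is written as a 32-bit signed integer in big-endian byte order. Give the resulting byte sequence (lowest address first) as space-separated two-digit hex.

Two's complement of -1527547618 in 32 bits: 1527547618 = 0x5B0C86E2; invert → 0xA4F3791D; add 1 → 0xA4F3791E.
Split into bytes (most-significant first): A4 F3 79 1E.
Big-endian stores the most-significant byte at the lowest address.
So the memory order matches the most-significant-first order: A4 F3 79 1E.

A4 F3 79 1E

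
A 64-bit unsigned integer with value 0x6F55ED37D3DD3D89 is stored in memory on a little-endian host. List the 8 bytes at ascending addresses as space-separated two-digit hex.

Split into bytes (most-significant first): 6F 55 ED 37 D3 DD 3D 89.
Little-endian stores the least-significant byte at the lowest address.
So at ascending addresses the bytes are 89 3D DD D3 37 ED 55 6F.

89 3D DD D3 37 ED 55 6F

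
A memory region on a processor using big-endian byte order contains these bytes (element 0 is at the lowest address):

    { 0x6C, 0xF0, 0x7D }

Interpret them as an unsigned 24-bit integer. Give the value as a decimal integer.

7139453

Big-endian: lowest address holds the most-significant byte.
The bytes are already most-significant first: 0x6CF07D.
0x6CF07D = 7139453.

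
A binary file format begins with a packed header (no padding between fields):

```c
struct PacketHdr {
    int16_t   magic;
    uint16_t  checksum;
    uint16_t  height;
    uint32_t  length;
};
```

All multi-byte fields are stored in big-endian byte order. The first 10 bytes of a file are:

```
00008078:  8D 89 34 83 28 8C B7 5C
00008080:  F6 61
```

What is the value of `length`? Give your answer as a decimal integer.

3076322913

`length` follows `magic` (2 B), `checksum` (2 B), `height` (2 B), so it starts at offset 2 + 2 + 2 = 6 and occupies 4 bytes.
Bytes at offsets 6..9: B7 5C F6 61.
Big-endian stores the most-significant byte at the lowest address.
The bytes are already most-significant first: 0xB75CF661.
0xB75CF661 = 3076322913.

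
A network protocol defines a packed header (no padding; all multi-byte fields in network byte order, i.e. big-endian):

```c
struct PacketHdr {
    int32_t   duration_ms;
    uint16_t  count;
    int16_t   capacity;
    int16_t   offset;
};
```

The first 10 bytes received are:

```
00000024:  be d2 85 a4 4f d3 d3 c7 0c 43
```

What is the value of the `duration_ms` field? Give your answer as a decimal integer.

-1093499484

`duration_ms` is the first field, at byte offset 0, occupying 4 bytes.
Bytes at offsets 0..3: BE D2 85 A4.
Big-endian: lowest address holds the most-significant byte.
The bytes are already most-significant first: 0xBED285A4.
Top bit is set, so as a signed 32-bit value this is 0xBED285A4 − 2^32 = -1093499484.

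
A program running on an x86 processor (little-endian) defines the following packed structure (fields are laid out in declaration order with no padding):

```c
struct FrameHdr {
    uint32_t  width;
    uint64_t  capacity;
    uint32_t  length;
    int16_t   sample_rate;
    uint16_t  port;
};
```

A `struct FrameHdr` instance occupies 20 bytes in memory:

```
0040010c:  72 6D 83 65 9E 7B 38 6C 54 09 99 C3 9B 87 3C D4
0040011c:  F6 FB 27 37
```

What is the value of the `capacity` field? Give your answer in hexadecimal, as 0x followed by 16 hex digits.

0xC39909546C387B9E

`capacity` follows `width` (4 bytes), so it starts at byte offset 4 and occupies 8 bytes.
Bytes at offsets 4..11: 9E 7B 38 6C 54 09 99 C3.
Little-endian stores the least-significant byte at the lowest address.
Reassemble most-significant byte first: C3 99 09 54 6C 38 7B 9E → 0xC39909546C387B9E.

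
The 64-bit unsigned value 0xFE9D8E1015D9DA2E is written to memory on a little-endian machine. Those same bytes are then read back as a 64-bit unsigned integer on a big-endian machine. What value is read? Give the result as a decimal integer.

3376249555162930686

Stored little-endian, the bytes at ascending addresses are 2E DA D9 15 10 8E 9D FE.
Read back as big-endian, the last byte is least significant, giving 0x2EDAD915108E9DFE.
0x2EDAD915108E9DFE = 3376249555162930686.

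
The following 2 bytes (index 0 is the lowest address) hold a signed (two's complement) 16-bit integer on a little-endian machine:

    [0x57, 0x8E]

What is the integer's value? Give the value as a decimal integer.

Little-endian stores the least-significant byte at the lowest address.
Reassemble most-significant byte first: 8E 57 → 0x8E57.
Top bit is set, so as a signed 16-bit value this is 0x8E57 − 2^16 = -29097.

-29097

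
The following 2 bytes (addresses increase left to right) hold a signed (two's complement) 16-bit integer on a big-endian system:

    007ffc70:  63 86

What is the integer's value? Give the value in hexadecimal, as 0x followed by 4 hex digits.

0x6386

In big-endian order the high byte comes first in memory.
The bytes are already most-significant first: 0x6386.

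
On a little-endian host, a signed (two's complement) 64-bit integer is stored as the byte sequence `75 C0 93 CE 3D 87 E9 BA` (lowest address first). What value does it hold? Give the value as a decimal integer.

In little-endian order the low byte comes first in memory.
Reassemble most-significant byte first: BA E9 87 3D CE 93 C0 75 → 0xBAE9873DCE93C075.
Top bit is set, so as a signed 64-bit value this is 0xBAE9873DCE93C075 − 2^64 = -4978299213552828299.

-4978299213552828299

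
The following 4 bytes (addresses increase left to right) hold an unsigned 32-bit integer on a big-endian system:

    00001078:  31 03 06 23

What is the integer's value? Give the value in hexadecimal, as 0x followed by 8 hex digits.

0x31030623

Big-endian stores the most-significant byte at the lowest address.
The bytes are already most-significant first: 0x31030623.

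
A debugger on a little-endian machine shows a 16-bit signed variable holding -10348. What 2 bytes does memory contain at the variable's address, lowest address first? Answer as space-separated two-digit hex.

Two's complement of -10348 in 16 bits: 10348 = 0x286C; invert → 0xD793; add 1 → 0xD794.
Split into bytes (most-significant first): D7 94.
Little-endian: lowest address holds the least-significant byte.
So at ascending addresses the bytes are 94 D7.

94 D7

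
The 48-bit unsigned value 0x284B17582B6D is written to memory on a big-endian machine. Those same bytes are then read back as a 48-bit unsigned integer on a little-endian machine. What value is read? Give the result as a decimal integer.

Stored big-endian, the bytes at ascending addresses are 28 4B 17 58 2B 6D.
Read back as little-endian, the first byte is least significant, giving 0x6D2B58174B28.
0x6D2B58174B28 = 120032928942888.

120032928942888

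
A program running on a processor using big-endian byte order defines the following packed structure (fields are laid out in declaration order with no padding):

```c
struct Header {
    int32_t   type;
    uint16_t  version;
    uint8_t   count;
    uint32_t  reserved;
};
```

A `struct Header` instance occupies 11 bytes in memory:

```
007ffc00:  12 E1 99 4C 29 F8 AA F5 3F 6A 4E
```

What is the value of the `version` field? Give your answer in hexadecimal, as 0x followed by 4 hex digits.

`version` follows `type` (4 bytes), so it starts at byte offset 4 and occupies 2 bytes.
Bytes at offsets 4..5: 29 F8.
In big-endian order the high byte comes first in memory.
The bytes are already most-significant first: 0x29F8.

0x29F8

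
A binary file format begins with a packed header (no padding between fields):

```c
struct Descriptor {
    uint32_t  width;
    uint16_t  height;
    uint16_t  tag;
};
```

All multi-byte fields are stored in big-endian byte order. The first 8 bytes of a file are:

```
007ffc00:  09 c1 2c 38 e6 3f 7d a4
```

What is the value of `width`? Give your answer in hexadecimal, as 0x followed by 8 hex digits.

`width` is the first field, at byte offset 0, occupying 4 bytes.
Bytes at offsets 0..3: 09 C1 2C 38.
In big-endian order the high byte comes first in memory.
The bytes are already most-significant first: 0x09C12C38.

0x09C12C38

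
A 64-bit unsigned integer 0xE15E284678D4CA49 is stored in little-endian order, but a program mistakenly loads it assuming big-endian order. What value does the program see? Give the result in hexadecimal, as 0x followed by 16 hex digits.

0x49CAD47846285EE1

Stored little-endian, the bytes at ascending addresses are 49 CA D4 78 46 28 5E E1.
Read back as big-endian, the last byte is least significant, giving 0x49CAD47846285EE1.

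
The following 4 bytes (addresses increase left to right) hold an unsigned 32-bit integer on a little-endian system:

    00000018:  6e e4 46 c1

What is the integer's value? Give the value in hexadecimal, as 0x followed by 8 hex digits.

Little-endian stores the least-significant byte at the lowest address.
Reassemble most-significant byte first: C1 46 E4 6E → 0xC146E46E.

0xC146E46E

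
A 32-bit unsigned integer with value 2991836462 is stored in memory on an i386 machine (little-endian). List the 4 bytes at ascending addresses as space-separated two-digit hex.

2E CD 53 B2

2991836462 in hexadecimal, padded to 32 bits, is 0xB253CD2E.
Split into bytes (most-significant first): B2 53 CD 2E.
Little-endian stores the least-significant byte at the lowest address.
So at ascending addresses the bytes are 2E CD 53 B2.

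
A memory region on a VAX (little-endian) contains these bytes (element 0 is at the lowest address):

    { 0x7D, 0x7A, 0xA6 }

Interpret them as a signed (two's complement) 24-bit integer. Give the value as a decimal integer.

In little-endian order the low byte comes first in memory.
Reassemble most-significant byte first: A6 7A 7D → 0xA67A7D.
Top bit is set, so as a signed 24-bit value this is 0xA67A7D − 2^24 = -5866883.

-5866883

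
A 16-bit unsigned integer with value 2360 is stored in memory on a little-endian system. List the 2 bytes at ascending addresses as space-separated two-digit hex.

38 09

2360 in hexadecimal, padded to 16 bits, is 0x0938.
Split into bytes (most-significant first): 09 38.
In little-endian order the low byte comes first in memory.
So at ascending addresses the bytes are 38 09.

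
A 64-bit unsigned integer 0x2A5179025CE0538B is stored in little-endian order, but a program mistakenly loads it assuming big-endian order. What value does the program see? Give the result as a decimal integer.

10039614680122085674

Stored little-endian, the bytes at ascending addresses are 8B 53 E0 5C 02 79 51 2A.
Read back as big-endian, the last byte is least significant, giving 0x8B53E05C0279512A.
0x8B53E05C0279512A = 10039614680122085674.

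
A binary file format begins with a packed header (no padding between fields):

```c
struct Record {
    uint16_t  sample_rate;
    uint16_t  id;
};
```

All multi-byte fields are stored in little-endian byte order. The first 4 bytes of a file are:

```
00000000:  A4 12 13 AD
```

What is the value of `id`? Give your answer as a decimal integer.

`id` follows `sample_rate` (2 bytes), so it starts at byte offset 2 and occupies 2 bytes.
Bytes at offsets 2..3: 13 AD.
Little-endian stores the least-significant byte at the lowest address.
Reassemble most-significant byte first: AD 13 → 0xAD13.
0xAD13 = 44307.

44307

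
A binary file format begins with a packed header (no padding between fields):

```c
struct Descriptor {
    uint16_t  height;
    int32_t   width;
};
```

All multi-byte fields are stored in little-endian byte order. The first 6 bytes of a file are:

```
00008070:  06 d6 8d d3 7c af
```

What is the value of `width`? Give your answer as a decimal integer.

-1350773875

`width` follows `height` (2 bytes), so it starts at byte offset 2 and occupies 4 bytes.
Bytes at offsets 2..5: 8D D3 7C AF.
Little-endian stores the least-significant byte at the lowest address.
Reassemble most-significant byte first: AF 7C D3 8D → 0xAF7CD38D.
Top bit is set, so as a signed 32-bit value this is 0xAF7CD38D − 2^32 = -1350773875.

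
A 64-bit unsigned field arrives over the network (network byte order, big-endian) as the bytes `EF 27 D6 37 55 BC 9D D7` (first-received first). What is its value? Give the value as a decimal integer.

Big-endian stores the most-significant byte at the lowest address.
The bytes are already most-significant first: 0xEF27D63755BC9DD7.
0xEF27D63755BC9DD7 = 17232978032306462167.

17232978032306462167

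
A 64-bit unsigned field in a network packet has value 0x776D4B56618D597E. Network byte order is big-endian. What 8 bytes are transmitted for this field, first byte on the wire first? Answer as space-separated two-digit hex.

Split into bytes (most-significant first): 77 6D 4B 56 61 8D 59 7E.
Big-endian stores the most-significant byte at the lowest address.
So the memory order matches the most-significant-first order: 77 6D 4B 56 61 8D 59 7E.

77 6D 4B 56 61 8D 59 7E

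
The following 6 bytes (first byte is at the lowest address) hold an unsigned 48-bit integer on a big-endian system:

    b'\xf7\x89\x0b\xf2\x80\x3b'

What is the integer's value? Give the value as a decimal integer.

Big-endian stores the most-significant byte at the lowest address.
The bytes are already most-significant first: 0xF7890BF2803B.
0xF7890BF2803B = 272167983022139.

272167983022139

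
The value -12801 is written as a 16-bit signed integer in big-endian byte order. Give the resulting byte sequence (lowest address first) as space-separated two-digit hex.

CD FF

Two's complement of -12801 in 16 bits: 12801 = 0x3201; invert → 0xCDFE; add 1 → 0xCDFF.
Split into bytes (most-significant first): CD FF.
Big-endian stores the most-significant byte at the lowest address.
So the memory order matches the most-significant-first order: CD FF.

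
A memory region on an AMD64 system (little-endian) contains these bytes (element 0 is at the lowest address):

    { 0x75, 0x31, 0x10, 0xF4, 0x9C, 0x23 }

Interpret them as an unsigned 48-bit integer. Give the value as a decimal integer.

Little-endian stores the least-significant byte at the lowest address.
Reassemble most-significant byte first: 23 9C F4 10 31 75 → 0x239CF4103175.
0x239CF4103175 = 39157016572277.

39157016572277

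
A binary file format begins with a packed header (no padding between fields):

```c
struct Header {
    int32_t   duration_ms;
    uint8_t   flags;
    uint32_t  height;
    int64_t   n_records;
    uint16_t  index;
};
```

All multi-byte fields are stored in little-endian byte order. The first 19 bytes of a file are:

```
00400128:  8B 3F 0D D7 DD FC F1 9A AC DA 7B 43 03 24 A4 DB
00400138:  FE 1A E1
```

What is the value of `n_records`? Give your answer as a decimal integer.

-82291693595690022

`n_records` follows `duration_ms` (4 B), `flags` (1 B), `height` (4 B), so it starts at offset 4 + 1 + 4 = 9 and occupies 8 bytes.
Bytes at offsets 9..16: DA 7B 43 03 24 A4 DB FE.
Little-endian: lowest address holds the least-significant byte.
Reassemble most-significant byte first: FE DB A4 24 03 43 7B DA → 0xFEDBA42403437BDA.
Top bit is set, so as a signed 64-bit value this is 0xFEDBA42403437BDA − 2^64 = -82291693595690022.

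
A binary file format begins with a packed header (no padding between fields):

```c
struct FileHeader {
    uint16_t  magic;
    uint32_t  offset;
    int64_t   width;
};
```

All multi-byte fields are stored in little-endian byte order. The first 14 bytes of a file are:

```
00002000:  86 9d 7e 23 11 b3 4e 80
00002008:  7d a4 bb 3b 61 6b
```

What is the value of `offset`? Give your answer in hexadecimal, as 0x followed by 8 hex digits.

0xB311237E

`offset` follows `magic` (2 bytes), so it starts at byte offset 2 and occupies 4 bytes.
Bytes at offsets 2..5: 7E 23 11 B3.
Little-endian stores the least-significant byte at the lowest address.
Reassemble most-significant byte first: B3 11 23 7E → 0xB311237E.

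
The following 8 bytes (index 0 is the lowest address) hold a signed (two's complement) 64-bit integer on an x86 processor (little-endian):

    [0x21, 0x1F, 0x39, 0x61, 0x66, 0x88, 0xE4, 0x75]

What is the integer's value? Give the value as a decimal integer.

Little-endian: lowest address holds the least-significant byte.
Reassemble most-significant byte first: 75 E4 88 66 61 39 1F 21 → 0x75E4886661391F21.
0x75E4886661391F21 = 8495064770426773281.

8495064770426773281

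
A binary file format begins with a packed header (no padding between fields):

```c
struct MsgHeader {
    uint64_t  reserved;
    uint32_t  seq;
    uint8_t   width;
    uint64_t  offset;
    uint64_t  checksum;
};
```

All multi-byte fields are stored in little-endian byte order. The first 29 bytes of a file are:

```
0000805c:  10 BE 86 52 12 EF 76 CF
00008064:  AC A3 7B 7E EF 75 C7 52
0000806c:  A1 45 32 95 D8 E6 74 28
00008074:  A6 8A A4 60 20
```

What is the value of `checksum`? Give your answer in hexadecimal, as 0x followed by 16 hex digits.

`checksum` follows `reserved` (8 B), `seq` (4 B), `width` (1 B), `offset` (8 B), so it starts at offset 8 + 4 + 1 + 8 = 21 and occupies 8 bytes.
Bytes at offsets 21..28: E6 74 28 A6 8A A4 60 20.
Little-endian: lowest address holds the least-significant byte.
Reassemble most-significant byte first: 20 60 A4 8A A6 28 74 E6 → 0x2060A48AA62874E6.

0x2060A48AA62874E6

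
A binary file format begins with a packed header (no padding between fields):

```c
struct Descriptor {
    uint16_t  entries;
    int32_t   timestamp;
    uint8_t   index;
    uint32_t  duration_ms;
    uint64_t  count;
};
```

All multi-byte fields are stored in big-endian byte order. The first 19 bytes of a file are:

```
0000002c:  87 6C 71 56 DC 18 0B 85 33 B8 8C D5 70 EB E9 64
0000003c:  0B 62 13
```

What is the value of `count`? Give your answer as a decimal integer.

15380052115108618771

`count` follows `entries` (2 B), `timestamp` (4 B), `index` (1 B), `duration_ms` (4 B), so it starts at offset 2 + 4 + 1 + 4 = 11 and occupies 8 bytes.
Bytes at offsets 11..18: D5 70 EB E9 64 0B 62 13.
Big-endian: lowest address holds the most-significant byte.
The bytes are already most-significant first: 0xD570EBE9640B6213.
0xD570EBE9640B6213 = 15380052115108618771.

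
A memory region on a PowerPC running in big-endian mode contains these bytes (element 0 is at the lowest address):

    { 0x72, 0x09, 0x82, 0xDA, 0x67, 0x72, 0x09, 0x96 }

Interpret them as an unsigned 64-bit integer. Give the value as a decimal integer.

8217242869664188822

Big-endian stores the most-significant byte at the lowest address.
The bytes are already most-significant first: 0x720982DA67720996.
0x720982DA67720996 = 8217242869664188822.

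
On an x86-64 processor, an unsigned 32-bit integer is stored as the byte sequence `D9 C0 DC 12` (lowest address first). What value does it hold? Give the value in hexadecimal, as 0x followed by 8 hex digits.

Little-endian: lowest address holds the least-significant byte.
Reassemble most-significant byte first: 12 DC C0 D9 → 0x12DCC0D9.

0x12DCC0D9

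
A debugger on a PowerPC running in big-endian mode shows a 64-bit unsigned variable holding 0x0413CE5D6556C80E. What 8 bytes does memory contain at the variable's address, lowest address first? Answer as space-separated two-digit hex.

04 13 CE 5D 65 56 C8 0E

Split into bytes (most-significant first): 04 13 CE 5D 65 56 C8 0E.
In big-endian order the high byte comes first in memory.
So the memory order matches the most-significant-first order: 04 13 CE 5D 65 56 C8 0E.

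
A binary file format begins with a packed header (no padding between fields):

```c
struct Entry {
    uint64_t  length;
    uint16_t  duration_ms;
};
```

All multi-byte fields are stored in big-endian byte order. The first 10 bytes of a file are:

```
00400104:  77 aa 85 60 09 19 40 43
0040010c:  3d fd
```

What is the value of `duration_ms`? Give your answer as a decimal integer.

15869

`duration_ms` follows `length` (8 bytes), so it starts at byte offset 8 and occupies 2 bytes.
Bytes at offsets 8..9: 3D FD.
Big-endian stores the most-significant byte at the lowest address.
The bytes are already most-significant first: 0x3DFD.
0x3DFD = 15869.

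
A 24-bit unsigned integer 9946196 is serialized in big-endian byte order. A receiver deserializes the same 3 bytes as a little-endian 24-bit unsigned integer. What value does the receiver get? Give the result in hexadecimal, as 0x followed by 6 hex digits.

0x54C497

9946196 in 24-bit hexadecimal is 0x97C454.
Stored big-endian, the bytes at ascending addresses are 97 C4 54.
Read back as little-endian, the first byte is least significant, giving 0x54C497.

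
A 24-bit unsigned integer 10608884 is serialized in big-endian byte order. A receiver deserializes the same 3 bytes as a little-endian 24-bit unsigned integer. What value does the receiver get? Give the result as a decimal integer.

16048289

10608884 in 24-bit hexadecimal is 0xA1E0F4.
Stored big-endian, the bytes at ascending addresses are A1 E0 F4.
Read back as little-endian, the first byte is least significant, giving 0xF4E0A1.
0xF4E0A1 = 16048289.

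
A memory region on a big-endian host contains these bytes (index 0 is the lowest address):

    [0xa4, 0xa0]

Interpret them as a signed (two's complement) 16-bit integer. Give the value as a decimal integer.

-23392

Big-endian: lowest address holds the most-significant byte.
The bytes are already most-significant first: 0xA4A0.
Top bit is set, so as a signed 16-bit value this is 0xA4A0 − 2^16 = -23392.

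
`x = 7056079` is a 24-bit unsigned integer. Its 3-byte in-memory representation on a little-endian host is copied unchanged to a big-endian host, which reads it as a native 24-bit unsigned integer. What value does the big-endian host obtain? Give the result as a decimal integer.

13609579

7056079 in 24-bit hexadecimal is 0x6BAACF.
Stored little-endian, the bytes at ascending addresses are CF AA 6B.
Read back as big-endian, the last byte is least significant, giving 0xCFAA6B.
0xCFAA6B = 13609579.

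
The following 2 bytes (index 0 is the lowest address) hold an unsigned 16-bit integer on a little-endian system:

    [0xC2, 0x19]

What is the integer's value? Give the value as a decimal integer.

6594

Little-endian stores the least-significant byte at the lowest address.
Reassemble most-significant byte first: 19 C2 → 0x19C2.
0x19C2 = 6594.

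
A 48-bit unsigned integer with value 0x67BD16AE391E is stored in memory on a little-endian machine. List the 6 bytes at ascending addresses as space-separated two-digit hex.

1E 39 AE 16 BD 67

Split into bytes (most-significant first): 67 BD 16 AE 39 1E.
Little-endian stores the least-significant byte at the lowest address.
So at ascending addresses the bytes are 1E 39 AE 16 BD 67.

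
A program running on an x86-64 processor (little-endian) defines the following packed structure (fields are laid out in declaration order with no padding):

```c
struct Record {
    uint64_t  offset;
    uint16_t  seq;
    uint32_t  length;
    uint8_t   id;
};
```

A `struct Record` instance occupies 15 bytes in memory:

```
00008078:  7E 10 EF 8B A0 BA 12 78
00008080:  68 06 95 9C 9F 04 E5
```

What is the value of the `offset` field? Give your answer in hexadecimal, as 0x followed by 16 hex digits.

`offset` is the first field, at byte offset 0, occupying 8 bytes.
Bytes at offsets 0..7: 7E 10 EF 8B A0 BA 12 78.
In little-endian order the low byte comes first in memory.
Reassemble most-significant byte first: 78 12 BA A0 8B EF 10 7E → 0x7812BAA08BEF107E.

0x7812BAA08BEF107E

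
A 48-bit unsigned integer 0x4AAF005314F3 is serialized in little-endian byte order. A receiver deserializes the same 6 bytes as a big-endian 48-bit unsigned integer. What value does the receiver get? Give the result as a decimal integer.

Stored little-endian, the bytes at ascending addresses are F3 14 53 00 AF 4A.
Read back as big-endian, the last byte is least significant, giving 0xF3145300AF4A.
0xF3145300AF4A = 267268617449290.

267268617449290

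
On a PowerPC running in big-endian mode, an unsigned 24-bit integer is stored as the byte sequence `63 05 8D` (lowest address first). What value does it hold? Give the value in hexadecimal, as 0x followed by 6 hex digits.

In big-endian order the high byte comes first in memory.
The bytes are already most-significant first: 0x63058D.

0x63058D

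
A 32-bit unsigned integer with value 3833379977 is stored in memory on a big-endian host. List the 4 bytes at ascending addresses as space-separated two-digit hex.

E4 7C BC 89

3833379977 in hexadecimal, padded to 32 bits, is 0xE47CBC89.
Split into bytes (most-significant first): E4 7C BC 89.
Big-endian stores the most-significant byte at the lowest address.
So the memory order matches the most-significant-first order: E4 7C BC 89.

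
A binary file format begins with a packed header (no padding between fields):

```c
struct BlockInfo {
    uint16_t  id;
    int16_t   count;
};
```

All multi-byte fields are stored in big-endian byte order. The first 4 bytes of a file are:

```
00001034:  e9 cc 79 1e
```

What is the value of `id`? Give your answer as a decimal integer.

`id` is the first field, at byte offset 0, occupying 2 bytes.
Bytes at offsets 0..1: E9 CC.
Big-endian stores the most-significant byte at the lowest address.
The bytes are already most-significant first: 0xE9CC.
0xE9CC = 59852.

59852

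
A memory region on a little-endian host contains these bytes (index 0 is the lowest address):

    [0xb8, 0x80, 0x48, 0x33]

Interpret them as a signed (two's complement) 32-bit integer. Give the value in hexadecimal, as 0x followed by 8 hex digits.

Little-endian stores the least-significant byte at the lowest address.
Reassemble most-significant byte first: 33 48 80 B8 → 0x334880B8.

0x334880B8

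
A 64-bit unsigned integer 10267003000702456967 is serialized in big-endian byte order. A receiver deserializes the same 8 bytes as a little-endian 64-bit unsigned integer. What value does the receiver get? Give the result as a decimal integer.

9751626955986860942

10267003000702456967 in 64-bit hexadecimal is 0x8E7BB8D50CBD5487.
Stored big-endian, the bytes at ascending addresses are 8E 7B B8 D5 0C BD 54 87.
Read back as little-endian, the first byte is least significant, giving 0x8754BD0CD5B87B8E.
0x8754BD0CD5B87B8E = 9751626955986860942.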